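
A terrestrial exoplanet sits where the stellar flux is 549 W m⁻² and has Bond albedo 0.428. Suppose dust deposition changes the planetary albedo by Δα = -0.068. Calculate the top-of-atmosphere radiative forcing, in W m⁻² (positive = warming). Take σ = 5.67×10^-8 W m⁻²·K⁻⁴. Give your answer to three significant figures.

9.33 W m⁻²

The change in absorbed flux is Δ[S(1−α)/4] = −SΔα/4 = 9.333 W m⁻².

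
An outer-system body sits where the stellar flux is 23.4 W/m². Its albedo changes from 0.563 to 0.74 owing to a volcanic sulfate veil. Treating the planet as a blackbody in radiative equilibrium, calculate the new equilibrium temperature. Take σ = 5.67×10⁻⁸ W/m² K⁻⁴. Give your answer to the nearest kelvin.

72 K

T₂ = [S(1−α₂)/(4σ)]^(1/4) = [23.40·0.26/(4σ)]^(1/4) = 71.97 K.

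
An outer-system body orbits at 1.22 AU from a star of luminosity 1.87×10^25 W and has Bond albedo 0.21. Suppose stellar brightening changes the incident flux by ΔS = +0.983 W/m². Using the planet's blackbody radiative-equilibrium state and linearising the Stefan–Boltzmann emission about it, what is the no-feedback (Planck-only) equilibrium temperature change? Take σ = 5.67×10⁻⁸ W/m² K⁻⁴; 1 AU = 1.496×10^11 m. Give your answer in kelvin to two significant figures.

d = 1.22 × 1.496×10^11 m = 1.825×10^11 m.
Flux at the orbit: S = L/(4πd²) = 1.87×10^25/(4π·(1.83×10^11)²) = 44.67 W/m².
Unperturbed T_e = [44.67·(1−0.21)/(4σ)]^¼ = 111.7 K.
ΔF = Δ[S(1−α)]/4 = (1−0.21)·+0.983/4 = 0.1941 W/m².
The Planck feedback parameter is 4σT_e³ = 0.3160 W/m²/K.
ΔT₀ = ΔF/λ_P = 0.1941/0.3160 = 0.614 K.

0.61 kelvin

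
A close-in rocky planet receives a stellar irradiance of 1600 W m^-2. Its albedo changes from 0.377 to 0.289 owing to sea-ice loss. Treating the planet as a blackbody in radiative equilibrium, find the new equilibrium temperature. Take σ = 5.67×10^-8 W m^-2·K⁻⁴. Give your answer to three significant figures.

266 K

New equilibrium: T₂ = [(1−0.289)·1600/(4σ)]^(1/4) = 266.1 K.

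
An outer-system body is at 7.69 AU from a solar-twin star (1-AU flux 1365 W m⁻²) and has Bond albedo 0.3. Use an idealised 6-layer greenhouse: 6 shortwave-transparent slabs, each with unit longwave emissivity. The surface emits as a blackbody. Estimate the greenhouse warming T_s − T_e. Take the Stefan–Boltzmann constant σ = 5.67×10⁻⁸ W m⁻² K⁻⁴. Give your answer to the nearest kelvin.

By the inverse-square law, S = 1365/7.69² = 23.08 W m⁻².
OLR = S(1−α)/4 = 4.039 W m⁻²; the top layer radiates at T_e = 91.87 K.
Surface: T_s = (7)^¼·T_e = 149.4 K.
So the greenhouse effect raises the surface by 149.4 − 91.87 = 57.56 K.

58 K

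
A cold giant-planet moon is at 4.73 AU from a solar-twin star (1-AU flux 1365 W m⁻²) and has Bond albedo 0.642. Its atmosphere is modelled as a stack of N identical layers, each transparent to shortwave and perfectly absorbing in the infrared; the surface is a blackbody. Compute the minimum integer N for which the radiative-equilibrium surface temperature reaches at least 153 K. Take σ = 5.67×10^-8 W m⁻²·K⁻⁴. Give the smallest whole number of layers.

5

Flux at the orbit: S = 1365/(4.73)² = 61.01 W m⁻².
Top-of-atmosphere balance: σT_e⁴ = S(1−α)/4 = 5.461 W m⁻² → T_e = 99.06 K.
Need (N+1)T_e⁴ ≥ T_s⁴, i.e. N+1 ≥ (153/99.06)⁴ = 5.690.
So N ≥ 4.690; the smallest integer is N = 5.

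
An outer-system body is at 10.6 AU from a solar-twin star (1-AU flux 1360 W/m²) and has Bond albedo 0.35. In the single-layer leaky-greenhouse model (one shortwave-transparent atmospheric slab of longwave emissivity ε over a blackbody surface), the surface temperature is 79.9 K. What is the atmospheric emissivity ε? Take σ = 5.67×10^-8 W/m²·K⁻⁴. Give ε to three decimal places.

By the inverse-square law, S = 1360/10.6² = 12.10 W/m².
TOA balance gives T_e = 76.74 K.
Since (2−ε)/2 = (T_e/T_s)⁴ = 0.8512, ε = 0.2977.

0.298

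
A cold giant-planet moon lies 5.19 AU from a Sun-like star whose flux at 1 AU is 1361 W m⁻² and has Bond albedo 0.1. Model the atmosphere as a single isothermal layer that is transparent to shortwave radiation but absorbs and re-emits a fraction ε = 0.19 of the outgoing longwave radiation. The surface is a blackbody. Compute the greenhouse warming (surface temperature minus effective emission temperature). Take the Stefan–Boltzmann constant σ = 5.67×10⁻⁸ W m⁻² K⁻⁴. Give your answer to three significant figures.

Irradiance scales as 1/d², so S = 1361 W m⁻² × (1/5.19)² = 50.53 W m⁻².
Effective emission temperature (TOA balance): σT_e⁴ = S(1−α)/4 = 11.37 W m⁻² → T_e = 119.0 K.
For a single slab of emissivity ε, T_s⁴ = 2T_e⁴/(2−ε); thus T_s = 119.0·(1.105)^(1/4) = 122.0 K.
The atmosphere warms the surface by 3.007 K.

3.01 K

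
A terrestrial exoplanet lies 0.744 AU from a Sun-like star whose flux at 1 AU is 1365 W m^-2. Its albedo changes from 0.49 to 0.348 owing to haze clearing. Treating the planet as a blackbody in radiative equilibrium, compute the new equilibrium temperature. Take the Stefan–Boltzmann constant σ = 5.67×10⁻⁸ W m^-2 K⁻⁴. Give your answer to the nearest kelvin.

290 K

Irradiance scales as 1/d², so S = 1365 W m^-2 × (1/0.744)² = 2466 W m^-2.
T₂ = [S(1−α₂)/(4σ)]^(1/4) = [2466·0.652/(4σ)]^(1/4) = 290.2 K.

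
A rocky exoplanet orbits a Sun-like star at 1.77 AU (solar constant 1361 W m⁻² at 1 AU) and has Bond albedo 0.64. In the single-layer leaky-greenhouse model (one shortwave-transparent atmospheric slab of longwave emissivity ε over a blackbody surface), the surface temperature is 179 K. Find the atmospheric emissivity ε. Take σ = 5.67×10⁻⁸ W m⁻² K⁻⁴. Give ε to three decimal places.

Flux at the orbit: S = 1361/(1.77)² = 434.4 W m⁻².
Effective temperature: T_e = [S(1−α)/(4σ)]^(1/4) = 162.0 K.
Inverting T_s⁴ = 2T_e⁴/(2−ε): (T_e/T_s)⁴ = 0.6717, so ε = 2(1 − 0.6717) = 0.6567.

0.657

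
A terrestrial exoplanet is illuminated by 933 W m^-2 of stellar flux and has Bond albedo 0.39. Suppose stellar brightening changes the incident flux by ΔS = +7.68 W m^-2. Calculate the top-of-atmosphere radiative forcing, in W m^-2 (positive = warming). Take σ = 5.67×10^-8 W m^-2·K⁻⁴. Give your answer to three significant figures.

ΔF = Δ[S(1−α)]/4 = (1−0.39)·+7.68/4 = 1.171 W m^-2.

1.17 W m^-2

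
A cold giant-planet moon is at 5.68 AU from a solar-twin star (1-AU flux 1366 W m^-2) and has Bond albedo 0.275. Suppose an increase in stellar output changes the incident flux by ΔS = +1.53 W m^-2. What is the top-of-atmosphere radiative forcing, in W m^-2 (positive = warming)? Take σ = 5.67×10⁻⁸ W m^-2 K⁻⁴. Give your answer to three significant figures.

0.277 W m^-2

By the inverse-square law, S = 1366/5.68² = 42.34 W m^-2.
TOA radiative forcing: ΔF = (1−α)ΔS/4 = 0.725·(+1.53)/4 = 0.2773 W m^-2.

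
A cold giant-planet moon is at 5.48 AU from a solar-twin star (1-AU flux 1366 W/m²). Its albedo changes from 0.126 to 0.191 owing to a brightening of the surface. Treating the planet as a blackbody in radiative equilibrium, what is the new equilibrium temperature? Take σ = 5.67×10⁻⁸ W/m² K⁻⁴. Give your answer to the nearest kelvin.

113 K

Irradiance scales as 1/d², so S = 1366 W/m² × (1/5.48)² = 45.49 W/m².
T₂ = [S(1−α₂)/(4σ)]^(1/4) = [45.49·0.809/(4σ)]^(1/4) = 112.9 K.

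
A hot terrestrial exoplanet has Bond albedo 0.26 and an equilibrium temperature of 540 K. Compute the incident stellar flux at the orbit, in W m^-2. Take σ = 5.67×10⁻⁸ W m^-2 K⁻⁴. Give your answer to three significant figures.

26100 W m^-2

From S(1−α)/4 = σT⁴: S = 4σT⁴/(1−α).
The emitted flux is σT⁴ = 4821 W m^-2.
S = 4·4821/0.74 = 26060 W m^-2.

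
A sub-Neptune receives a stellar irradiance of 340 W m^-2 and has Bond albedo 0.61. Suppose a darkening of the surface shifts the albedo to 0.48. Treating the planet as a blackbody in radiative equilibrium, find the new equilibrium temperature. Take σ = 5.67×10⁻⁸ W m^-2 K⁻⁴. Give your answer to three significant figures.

New equilibrium: T₂ = [(1−0.48)·340.0/(4σ)]^(1/4) = 167.1 K.

167 kelvin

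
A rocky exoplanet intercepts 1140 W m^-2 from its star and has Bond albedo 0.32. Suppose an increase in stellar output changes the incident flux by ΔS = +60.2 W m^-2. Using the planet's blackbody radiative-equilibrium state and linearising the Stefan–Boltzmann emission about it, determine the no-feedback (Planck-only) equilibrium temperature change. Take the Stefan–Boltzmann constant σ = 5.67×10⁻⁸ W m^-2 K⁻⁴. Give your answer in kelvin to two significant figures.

The baseline emission temperature is T_e = 241.8 K.
Only a fraction (1−α) is absorbed and it's spread over 4πR², so ΔF = (1−α)ΔS/4 = 10.23 W m^-2.
Planck response: λ_P = 4σT_e³ = 4·5.67×10⁻⁸·(241.8)³ = 3.206 W m^-2/K.
So ΔT₀ = 10.23/3.206 = 3.19 K.

3.2 kelvin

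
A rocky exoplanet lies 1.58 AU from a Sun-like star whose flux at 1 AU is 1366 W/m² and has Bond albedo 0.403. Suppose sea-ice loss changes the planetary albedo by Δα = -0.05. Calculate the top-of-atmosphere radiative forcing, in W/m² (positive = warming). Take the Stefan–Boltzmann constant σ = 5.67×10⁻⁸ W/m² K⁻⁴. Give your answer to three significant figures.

Flux at the orbit: S = 1366/(1.58)² = 547.2 W/m².
TOA radiative forcing: ΔF = −S·Δα/4 = −547.2·(-0.05)/4 = 6.840 W/m².

6.84 W/m²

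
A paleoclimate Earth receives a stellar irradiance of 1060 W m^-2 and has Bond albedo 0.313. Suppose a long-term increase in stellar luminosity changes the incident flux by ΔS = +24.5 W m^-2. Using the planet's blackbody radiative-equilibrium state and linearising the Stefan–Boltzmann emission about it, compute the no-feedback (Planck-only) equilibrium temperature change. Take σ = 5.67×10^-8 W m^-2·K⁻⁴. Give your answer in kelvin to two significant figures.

1.4 kelvin

Unperturbed T_e = [1060·(1−0.313)/(4σ)]^¼ = 238.0 K.
TOA radiative forcing: ΔF = (1−α)ΔS/4 = 0.687·(+24.5)/4 = 4.208 W m^-2.
The Planck feedback parameter is 4σT_e³ = 3.059 W m^-2/K.
ΔT₀ = ΔF/λ_P = 4.208/3.059 = 1.38 K.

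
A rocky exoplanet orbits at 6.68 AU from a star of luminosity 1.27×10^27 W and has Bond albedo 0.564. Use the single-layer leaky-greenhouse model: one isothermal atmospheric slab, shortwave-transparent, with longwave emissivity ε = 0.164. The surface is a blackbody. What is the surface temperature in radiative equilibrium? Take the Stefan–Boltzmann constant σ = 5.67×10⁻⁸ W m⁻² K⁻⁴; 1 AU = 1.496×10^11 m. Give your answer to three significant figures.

d = 6.68 × 1.496×10^11 m = 9.993×10^11 m.
Spreading L over a sphere of radius d: S = 1.27×10^27/(4π·9.99×10^11²) = 101.2 W m⁻².
Effective emission temperature (TOA balance): σT_e⁴ = S(1−α)/4 = 11.03 W m⁻² → T_e = 118.1 K.
For a single slab of emissivity ε, T_s⁴ = 2T_e⁴/(2−ε); thus T_s = 118.1·(1.089)^(1/4) = 120.7 K.

121 kelvin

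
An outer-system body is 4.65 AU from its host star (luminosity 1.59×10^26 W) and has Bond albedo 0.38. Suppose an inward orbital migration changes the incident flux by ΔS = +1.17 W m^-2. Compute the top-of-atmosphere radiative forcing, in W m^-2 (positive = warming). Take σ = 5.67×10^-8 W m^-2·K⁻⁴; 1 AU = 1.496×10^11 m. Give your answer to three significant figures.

0.181 W m^-2

d = 4.65 × 1.496×10^11 m = 6.956×10^11 m.
S = L/(4πd²) = 26.15 W m^-2.
TOA radiative forcing: ΔF = (1−α)ΔS/4 = 0.62·(+1.17)/4 = 0.1813 W m^-2.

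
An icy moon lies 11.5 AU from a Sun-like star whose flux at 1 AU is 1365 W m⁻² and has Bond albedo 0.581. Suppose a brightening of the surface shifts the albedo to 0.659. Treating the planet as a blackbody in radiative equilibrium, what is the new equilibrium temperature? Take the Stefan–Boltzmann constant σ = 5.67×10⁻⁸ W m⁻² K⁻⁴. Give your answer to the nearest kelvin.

63 K

By the inverse-square law, S = 1365/11.5² = 10.32 W m⁻².
With the new albedo, S(1−α₂)/4 = 0.8799 W m⁻², so T₂ = 62.76 K.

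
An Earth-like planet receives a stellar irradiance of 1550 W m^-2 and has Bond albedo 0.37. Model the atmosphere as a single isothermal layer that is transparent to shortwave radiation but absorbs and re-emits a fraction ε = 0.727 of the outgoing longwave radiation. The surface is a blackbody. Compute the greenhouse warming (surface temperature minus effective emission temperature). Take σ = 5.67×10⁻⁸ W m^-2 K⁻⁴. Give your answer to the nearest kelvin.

The planet radiates to space at T_e = [S(1−α)/(4σ)]^(1/4) = 256.2 K.
For a single slab of emissivity ε, T_s⁴ = 2T_e⁴/(2−ε); thus T_s = 256.2·(1.571)^(1/4) = 286.8 K.
The atmosphere warms the surface by 30.63 K.

31 K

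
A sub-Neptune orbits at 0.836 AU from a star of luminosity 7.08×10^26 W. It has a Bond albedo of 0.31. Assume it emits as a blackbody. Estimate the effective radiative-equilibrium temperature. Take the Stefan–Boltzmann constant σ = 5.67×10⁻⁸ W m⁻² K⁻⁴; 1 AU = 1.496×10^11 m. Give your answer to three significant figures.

324 K

Orbital distance: d = 0.836 AU = 1.251×10^11 m.
S = L/(4πd²) = 3602 W m⁻².
The planet absorbs (1−α)S over its disc πR² and re-emits over 4πR², so the mean absorbed flux is (1−0.31)·3602/4 = 621.4 W m⁻².
In equilibrium σT⁴ equals this, so T = 323.5 K.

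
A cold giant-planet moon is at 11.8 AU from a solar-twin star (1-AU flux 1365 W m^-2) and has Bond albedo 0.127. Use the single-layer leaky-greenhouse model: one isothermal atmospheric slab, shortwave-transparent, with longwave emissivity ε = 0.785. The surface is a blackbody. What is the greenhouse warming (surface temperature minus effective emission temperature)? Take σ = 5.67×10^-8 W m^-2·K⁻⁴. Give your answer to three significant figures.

Irradiance scales as 1/d², so S = 1365 W m^-2 × (1/11.8)² = 9.803 W m^-2.
At the top of the atmosphere, σT_e⁴ = S(1−α)/4 = 2.140 W m^-2, giving T_e = 78.38 K.
The surface balance (absorbed SW + ε·downward IR = σT_s⁴) with T_a⁴ = T_s⁴/2 reduces to T_s = T_e·[2/(2−ε)]^¼ = 88.78 K.
The atmosphere warms the surface by 10.40 K.

10.4 kelvin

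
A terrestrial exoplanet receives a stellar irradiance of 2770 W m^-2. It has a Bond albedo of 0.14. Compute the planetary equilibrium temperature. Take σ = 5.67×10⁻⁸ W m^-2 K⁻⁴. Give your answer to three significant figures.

Absorbed flux (global mean): S(1−α)/4 = 2770·0.86/4 = 595.5 W m^-2.
Set σT⁴ = 595.5 → T = (595.5/σ)^(1/4) = 320.1 K.

320 K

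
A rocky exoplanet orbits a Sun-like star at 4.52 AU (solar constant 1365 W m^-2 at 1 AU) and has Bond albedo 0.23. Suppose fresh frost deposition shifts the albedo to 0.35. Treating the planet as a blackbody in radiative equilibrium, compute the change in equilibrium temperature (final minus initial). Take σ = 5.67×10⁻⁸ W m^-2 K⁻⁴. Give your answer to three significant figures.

Flux at the orbit: S = 1365/(4.52)² = 66.81 W m^-2.
With α = 0.23, T₁ = 122.7 K.
With α = 0.35, T₂ = 117.6 K.
Change: 117.6 − 122.7 = -5.089 K.

-5.09 kelvin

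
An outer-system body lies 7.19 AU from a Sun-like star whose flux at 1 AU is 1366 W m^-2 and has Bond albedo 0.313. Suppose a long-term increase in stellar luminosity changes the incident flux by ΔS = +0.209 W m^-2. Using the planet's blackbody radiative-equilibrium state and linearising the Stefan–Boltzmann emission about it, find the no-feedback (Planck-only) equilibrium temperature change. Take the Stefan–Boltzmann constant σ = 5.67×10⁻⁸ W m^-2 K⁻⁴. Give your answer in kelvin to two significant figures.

Flux at the orbit: S = 1366/(7.19)² = 26.42 W m^-2.
Unperturbed T_e = [26.42·(1−0.313)/(4σ)]^¼ = 94.59 K.
Only a fraction (1−α) is absorbed and it's spread over 4πR², so ΔF = (1−α)ΔS/4 = 0.03590 W m^-2.
Linearising σT⁴ gives d(σT⁴)/dT = 4σT_e³ = 0.1919 W m^-2 per K.
ΔT₀ = ΔF/λ_P = 0.03590/0.1919 = 0.187 K.

0.19 K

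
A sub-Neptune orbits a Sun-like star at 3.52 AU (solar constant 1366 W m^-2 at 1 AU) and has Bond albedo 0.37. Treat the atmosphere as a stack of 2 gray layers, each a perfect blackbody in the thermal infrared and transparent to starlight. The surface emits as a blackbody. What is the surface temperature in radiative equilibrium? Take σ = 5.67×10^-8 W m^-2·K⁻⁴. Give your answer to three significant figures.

Flux at the orbit: S = 1366/(3.52)² = 110.2 W m^-2.
OLR = S(1−α)/4 = 17.36 W m^-2; the top layer radiates at T_e = 132.3 K.
With N = 2 opaque layers, T_s = (N+1)^(1/4)·T_e = 3^(1/4)·132.3 = 174.1 K.

174 K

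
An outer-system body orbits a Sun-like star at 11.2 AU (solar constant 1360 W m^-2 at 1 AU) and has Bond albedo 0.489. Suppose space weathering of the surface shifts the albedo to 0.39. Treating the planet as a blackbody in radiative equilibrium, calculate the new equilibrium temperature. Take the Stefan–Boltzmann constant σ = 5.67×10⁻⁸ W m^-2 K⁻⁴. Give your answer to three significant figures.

73.5 kelvin

Irradiance scales as 1/d², so S = 1360 W m^-2 × (1/11.2)² = 10.84 W m^-2.
New equilibrium: T₂ = [(1−0.39)·10.84/(4σ)]^(1/4) = 73.48 K.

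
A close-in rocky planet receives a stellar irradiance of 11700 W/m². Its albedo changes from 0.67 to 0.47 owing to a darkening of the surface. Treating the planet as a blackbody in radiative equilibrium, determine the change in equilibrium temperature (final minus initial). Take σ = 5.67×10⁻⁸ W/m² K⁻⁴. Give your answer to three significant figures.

45.4 kelvin

Before: T₁ = [11700·0.33/(4σ)]^(1/4) = 361.2 K.
After:  T₂ = [11700·0.53/(4σ)]^(1/4) = 406.6 K.
Change: 406.6 − 361.2 = 45.42 K.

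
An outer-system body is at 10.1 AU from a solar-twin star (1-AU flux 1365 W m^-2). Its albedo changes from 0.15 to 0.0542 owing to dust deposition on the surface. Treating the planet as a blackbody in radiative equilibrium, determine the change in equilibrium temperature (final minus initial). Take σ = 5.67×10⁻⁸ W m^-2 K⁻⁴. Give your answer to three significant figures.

2.28 kelvin

By the inverse-square law, S = 1365/10.1² = 13.38 W m^-2.
With α = 0.15, T₁ = 84.15 K.
Final:   T₂ = [S(1−0.0542)/(4σ)]^(1/4) = 86.43 K.
Change: 86.43 − 84.15 = 2.277 K.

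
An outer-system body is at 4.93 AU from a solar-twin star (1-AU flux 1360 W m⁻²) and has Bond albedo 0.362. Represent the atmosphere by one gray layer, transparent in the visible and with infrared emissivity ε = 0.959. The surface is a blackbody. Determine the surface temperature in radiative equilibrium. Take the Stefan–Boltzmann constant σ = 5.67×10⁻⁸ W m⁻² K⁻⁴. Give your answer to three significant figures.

By the inverse-square law, S = 1360/4.93² = 55.96 W m⁻².
Effective emission temperature (TOA balance): σT_e⁴ = S(1−α)/4 = 8.925 W m⁻² → T_e = 112.0 K.
Surface balance with a leaky layer gives σT_s⁴ = σT_e⁴·2/(2−ε), so T_s = T_e·[2/(2−0.959)]^(1/4) = 131.9 K.

132 K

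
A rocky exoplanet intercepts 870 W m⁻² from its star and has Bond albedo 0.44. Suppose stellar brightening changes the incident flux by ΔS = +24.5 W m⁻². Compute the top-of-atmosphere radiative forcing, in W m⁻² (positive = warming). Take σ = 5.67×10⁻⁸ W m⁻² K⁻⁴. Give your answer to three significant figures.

3.43 W m⁻²

ΔF = Δ[S(1−α)]/4 = (1−0.44)·+24.5/4 = 3.430 W m⁻².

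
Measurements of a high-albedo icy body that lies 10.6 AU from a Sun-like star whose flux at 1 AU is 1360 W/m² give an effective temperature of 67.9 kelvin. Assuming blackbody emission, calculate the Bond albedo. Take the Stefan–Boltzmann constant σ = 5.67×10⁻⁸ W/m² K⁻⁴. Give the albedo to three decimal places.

Irradiance scales as 1/d², so S = 1360 W/m² × (1/10.6)² = 12.10 W/m².
Energy balance: S(1−α)/4 = σT⁴, so 1−α = 4σT⁴/S.
σT⁴ = 1.205 W/m², so 4σT⁴ = 4.821 W/m².
Hence α = 1 − 4.821/12.10 = 0.6017.

0.602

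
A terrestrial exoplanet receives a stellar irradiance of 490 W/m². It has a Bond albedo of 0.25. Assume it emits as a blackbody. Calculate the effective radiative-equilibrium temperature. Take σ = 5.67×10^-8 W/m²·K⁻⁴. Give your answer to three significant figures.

201 K

The planet absorbs (1−α)S over its disc πR² and re-emits over 4πR², so the mean absorbed flux is (1−0.25)·490.0/4 = 91.88 W/m².
In equilibrium σT⁴ equals this, so T = 200.6 K.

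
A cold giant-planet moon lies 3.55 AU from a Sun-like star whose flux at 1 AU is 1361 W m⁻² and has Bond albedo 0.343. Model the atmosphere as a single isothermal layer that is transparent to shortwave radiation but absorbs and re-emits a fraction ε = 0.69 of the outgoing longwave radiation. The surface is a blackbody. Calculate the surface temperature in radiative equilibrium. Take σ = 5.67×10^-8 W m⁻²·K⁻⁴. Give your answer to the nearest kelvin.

By the inverse-square law, S = 1361/3.55² = 108.0 W m⁻².
The planet radiates to space at T_e = [S(1−α)/(4σ)]^(1/4) = 133.0 K.
The surface balance (absorbed SW + ε·downward IR = σT_s⁴) with T_a⁴ = T_s⁴/2 reduces to T_s = T_e·[2/(2−ε)]^¼ = 147.8 K.

148 kelvin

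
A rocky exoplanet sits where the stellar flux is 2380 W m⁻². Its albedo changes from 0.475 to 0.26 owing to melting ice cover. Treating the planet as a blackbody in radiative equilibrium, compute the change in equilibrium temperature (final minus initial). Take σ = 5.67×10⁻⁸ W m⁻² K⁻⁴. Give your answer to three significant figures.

24.4 kelvin

Before: T₁ = [2380·0.525/(4σ)]^(1/4) = 272.4 K.
Final:   T₂ = [S(1−0.26)/(4σ)]^(1/4) = 296.9 K.
Change: 296.9 − 272.4 = 24.41 K.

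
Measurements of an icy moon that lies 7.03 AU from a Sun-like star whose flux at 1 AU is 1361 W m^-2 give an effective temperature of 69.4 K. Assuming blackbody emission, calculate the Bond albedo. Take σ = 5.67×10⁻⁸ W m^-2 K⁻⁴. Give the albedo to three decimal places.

0.809

By the inverse-square law, S = 1361/7.03² = 27.54 W m^-2.
Energy balance: S(1−α)/4 = σT⁴, so 1−α = 4σT⁴/S.
4σT⁴ = 4·5.67×10⁻⁸·(69.4)⁴ = 5.261 W m^-2.
Hence α = 1 − 5.261/27.54 = 0.8090.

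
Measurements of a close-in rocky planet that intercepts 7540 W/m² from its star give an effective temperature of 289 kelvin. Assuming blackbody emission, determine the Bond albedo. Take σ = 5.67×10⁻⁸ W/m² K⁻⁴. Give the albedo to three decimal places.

0.790

Rearranging the radiative balance, α = 1 − 4σT⁴/S.
4σT⁴ = 4·5.67×10⁻⁸·(289)⁴ = 1582 W/m².
1−α = 1582/7540 = 0.2098, so α = 0.7902.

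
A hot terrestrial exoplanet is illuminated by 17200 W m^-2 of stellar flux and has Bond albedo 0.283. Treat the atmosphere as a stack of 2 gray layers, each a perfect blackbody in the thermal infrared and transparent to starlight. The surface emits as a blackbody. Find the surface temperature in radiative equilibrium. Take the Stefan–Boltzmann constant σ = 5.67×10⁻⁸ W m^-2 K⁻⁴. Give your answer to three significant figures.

636 K

Top-of-atmosphere balance: σT_e⁴ = S(1−α)/4 = 3083 W m^-2 → T_e = 482.9 K.
Layer-by-layer balance gives σT_s⁴ = (N+1)σT_e⁴, so T_s = 3^¼·482.9 = 635.5 K.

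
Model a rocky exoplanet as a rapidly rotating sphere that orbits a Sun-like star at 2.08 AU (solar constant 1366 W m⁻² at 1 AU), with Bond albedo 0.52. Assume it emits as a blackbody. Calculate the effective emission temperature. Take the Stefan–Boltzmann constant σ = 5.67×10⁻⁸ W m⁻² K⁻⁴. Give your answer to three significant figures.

By the inverse-square law, S = 1366/2.08² = 315.7 W m⁻².
Absorbed flux (global mean): S(1−α)/4 = 315.7·0.48/4 = 37.89 W m⁻².
Balancing against σT⁴: T = (37.89/5.67×10⁻⁸)^(1/4) = 160.8 K.

161 K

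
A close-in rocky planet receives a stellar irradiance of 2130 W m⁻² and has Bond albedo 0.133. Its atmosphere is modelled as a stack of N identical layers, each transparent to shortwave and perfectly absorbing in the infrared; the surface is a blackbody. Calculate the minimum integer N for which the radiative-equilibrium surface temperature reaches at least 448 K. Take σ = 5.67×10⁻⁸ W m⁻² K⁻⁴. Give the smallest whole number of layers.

OLR = S(1−α)/4 = 461.7 W m⁻²; the top layer radiates at T_e = 300.4 K.
Need (N+1)T_e⁴ ≥ T_s⁴, i.e. N+1 ≥ (448/300.4)⁴ = 4.947.
Rounding up, N = 4.

4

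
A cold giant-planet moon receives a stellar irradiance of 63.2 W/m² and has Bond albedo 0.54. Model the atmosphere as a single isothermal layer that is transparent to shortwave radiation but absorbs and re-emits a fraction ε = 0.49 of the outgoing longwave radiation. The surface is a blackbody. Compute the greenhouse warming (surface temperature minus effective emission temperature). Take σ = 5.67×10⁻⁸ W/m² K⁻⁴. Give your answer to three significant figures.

7.74 kelvin

At the top of the atmosphere, σT_e⁴ = S(1−α)/4 = 7.268 W/m², giving T_e = 106.4 K.
For a single slab of emissivity ε, T_s⁴ = 2T_e⁴/(2−ε); thus T_s = 106.4·(1.325)^(1/4) = 114.1 K.
Greenhouse warming: T_s − T_e = 7.745 K.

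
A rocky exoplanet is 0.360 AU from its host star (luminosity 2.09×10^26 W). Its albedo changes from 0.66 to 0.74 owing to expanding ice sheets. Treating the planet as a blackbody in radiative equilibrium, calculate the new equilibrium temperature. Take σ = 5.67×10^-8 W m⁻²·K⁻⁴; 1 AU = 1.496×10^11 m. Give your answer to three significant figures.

285 kelvin

d = 0.360 × 1.496×10^11 m = 5.386×10^10 m.
S = L/(4πd²) = 5734 W m⁻².
With the new albedo, S(1−α₂)/4 = 372.7 W m⁻², so T₂ = 284.7 K.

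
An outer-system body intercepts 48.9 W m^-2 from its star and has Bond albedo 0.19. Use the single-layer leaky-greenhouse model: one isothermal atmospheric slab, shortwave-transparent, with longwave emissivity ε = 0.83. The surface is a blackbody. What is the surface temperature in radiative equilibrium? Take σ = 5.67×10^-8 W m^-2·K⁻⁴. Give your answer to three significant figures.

131 K

At the top of the atmosphere, σT_e⁴ = S(1−α)/4 = 9.902 W m^-2, giving T_e = 115.0 K.
The surface balance (absorbed SW + ε·downward IR = σT_s⁴) with T_a⁴ = T_s⁴/2 reduces to T_s = T_e·[2/(2−ε)]^¼ = 131.4 K.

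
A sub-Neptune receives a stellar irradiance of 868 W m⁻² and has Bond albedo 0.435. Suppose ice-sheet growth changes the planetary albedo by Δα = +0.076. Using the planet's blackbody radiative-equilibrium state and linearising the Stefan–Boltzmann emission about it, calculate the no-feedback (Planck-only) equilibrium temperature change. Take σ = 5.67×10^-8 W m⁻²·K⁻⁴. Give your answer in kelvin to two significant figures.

-7.3 K

Unperturbed T_e = [868.0·(1−0.435)/(4σ)]^¼ = 215.6 K.
ΔF = −(S/4)Δα = −(868.0/4)×(+0.076) = -16.49 W m⁻².
Planck response: λ_P = 4σT_e³ = 4·5.67×10⁻⁸·(215.6)³ = 2.274 W m⁻²/K.
ΔT₀ = ΔF/λ_P = -16.49/2.274 = -7.25 K.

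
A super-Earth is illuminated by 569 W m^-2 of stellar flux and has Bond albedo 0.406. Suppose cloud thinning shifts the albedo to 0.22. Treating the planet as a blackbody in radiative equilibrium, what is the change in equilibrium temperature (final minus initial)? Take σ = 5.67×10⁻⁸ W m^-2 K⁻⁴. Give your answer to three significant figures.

Before: T₁ = [569.0·0.594/(4σ)]^(1/4) = 196.5 K.
After:  T₂ = [569.0·0.78/(4σ)]^(1/4) = 210.3 K.
Change: 210.3 − 196.5 = 13.85 K.

13.8 K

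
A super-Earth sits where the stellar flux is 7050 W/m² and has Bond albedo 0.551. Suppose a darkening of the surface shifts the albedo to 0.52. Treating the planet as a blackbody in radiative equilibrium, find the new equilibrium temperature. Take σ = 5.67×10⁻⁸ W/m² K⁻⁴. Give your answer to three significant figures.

349 kelvin

New equilibrium: T₂ = [(1−0.52)·7050/(4σ)]^(1/4) = 349.5 K.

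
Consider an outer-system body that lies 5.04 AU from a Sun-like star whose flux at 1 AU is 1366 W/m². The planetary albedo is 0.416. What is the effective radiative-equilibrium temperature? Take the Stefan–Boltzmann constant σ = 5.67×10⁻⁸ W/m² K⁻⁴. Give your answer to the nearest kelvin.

Irradiance scales as 1/d², so S = 1366 W/m² × (1/5.04)² = 53.78 W/m².
Averaging over the sphere, the absorbed flux is S(1−α)/4 = 7.851 W/m².
In equilibrium σT⁴ equals this, so T = 108.5 K.

108 kelvin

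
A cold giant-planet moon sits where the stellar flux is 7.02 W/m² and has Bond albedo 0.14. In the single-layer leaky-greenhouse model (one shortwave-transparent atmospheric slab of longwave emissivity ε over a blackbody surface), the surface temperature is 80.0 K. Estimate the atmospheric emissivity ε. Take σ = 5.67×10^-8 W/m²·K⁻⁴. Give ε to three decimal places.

Effective temperature: T_e = [S(1−α)/(4σ)]^(1/4) = 71.83 K.
Inverting T_s⁴ = 2T_e⁴/(2−ε): (T_e/T_s)⁴ = 0.6499, so ε = 2(1 − 0.6499) = 0.7002.

0.700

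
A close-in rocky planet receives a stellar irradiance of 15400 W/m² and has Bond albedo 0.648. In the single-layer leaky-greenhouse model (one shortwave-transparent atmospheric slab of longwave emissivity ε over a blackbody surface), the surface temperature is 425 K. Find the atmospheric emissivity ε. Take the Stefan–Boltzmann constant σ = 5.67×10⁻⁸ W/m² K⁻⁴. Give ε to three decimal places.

TOA balance gives T_e = 393.2 K.
Inverting T_s⁴ = 2T_e⁴/(2−ε): (T_e/T_s)⁴ = 0.7326, so ε = 2(1 − 0.7326) = 0.5348.

0.535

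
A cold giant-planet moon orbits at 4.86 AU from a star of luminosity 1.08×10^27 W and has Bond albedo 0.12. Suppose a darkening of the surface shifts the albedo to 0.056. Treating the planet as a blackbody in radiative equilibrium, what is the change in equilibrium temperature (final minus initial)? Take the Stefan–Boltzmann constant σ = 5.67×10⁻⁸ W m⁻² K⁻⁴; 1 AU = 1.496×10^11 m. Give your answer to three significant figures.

2.81 kelvin

Orbital distance: d = 4.86 AU = 7.271×10^11 m.
Flux at the orbit: S = L/(4πd²) = 1.08×10^27/(4π·(7.27×10^11)²) = 162.6 W m⁻².
Initial: T₁ = [S(1−0.12)/(4σ)]^(1/4) = 158.5 K.
With α = 0.056, T₂ = 161.3 K.
Change: 161.3 − 158.5 = 2.806 K.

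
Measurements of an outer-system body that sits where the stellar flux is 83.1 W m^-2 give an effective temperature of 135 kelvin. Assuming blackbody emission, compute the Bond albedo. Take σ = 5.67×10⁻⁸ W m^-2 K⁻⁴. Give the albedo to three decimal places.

Energy balance: S(1−α)/4 = σT⁴, so 1−α = 4σT⁴/S.
σT⁴ = 18.83 W m^-2, so 4σT⁴ = 75.33 W m^-2.
Hence α = 1 − 75.33/83.10 = 0.0935.

0.093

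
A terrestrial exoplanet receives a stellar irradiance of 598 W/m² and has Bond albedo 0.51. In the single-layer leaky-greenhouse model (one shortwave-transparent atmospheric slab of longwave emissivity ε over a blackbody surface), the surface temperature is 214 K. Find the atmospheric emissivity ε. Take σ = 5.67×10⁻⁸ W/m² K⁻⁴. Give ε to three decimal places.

TOA balance gives T_e = 189.6 K.
T_s⁴ = T_e⁴·2/(2−ε) → ε = 2 − 2(T_e/T_s)⁴ = 2 − 2·(189.6/214)⁴ = 0.7679.

0.768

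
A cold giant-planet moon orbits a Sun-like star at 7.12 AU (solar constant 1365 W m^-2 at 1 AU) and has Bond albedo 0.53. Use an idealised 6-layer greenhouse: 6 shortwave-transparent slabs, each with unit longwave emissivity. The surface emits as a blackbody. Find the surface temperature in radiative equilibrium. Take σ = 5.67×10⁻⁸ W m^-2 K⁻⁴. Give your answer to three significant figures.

By the inverse-square law, S = 1365/7.12² = 26.93 W m^-2.
Top-of-atmosphere balance: σT_e⁴ = S(1−α)/4 = 3.164 W m^-2 → T_e = 86.43 K.
Layer-by-layer balance gives σT_s⁴ = (N+1)σT_e⁴, so T_s = 7^¼·86.43 = 140.6 K.

141 K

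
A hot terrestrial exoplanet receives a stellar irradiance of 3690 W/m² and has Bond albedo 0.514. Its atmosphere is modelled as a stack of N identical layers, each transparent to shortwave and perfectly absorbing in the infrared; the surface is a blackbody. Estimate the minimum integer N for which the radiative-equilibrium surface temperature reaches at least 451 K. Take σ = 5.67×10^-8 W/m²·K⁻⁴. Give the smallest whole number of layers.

The effective emission temperature is T_e = [S(1−α)/(4σ)]^¼ = 298.2 K.
T_s = (N+1)^(1/4)·T_e ≥ 451 K requires N+1 ≥ (T_s/T_e)⁴ = (451/298.2)⁴ = 5.232.
Rounding up, N = 5.

5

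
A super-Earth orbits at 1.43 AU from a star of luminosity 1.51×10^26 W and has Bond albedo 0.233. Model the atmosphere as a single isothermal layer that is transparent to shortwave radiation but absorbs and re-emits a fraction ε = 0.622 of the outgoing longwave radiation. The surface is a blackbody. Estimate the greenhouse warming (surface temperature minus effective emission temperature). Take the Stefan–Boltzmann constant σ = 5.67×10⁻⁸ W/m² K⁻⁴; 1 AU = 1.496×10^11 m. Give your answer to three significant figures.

d = 1.43 × 1.496×10^11 m = 2.139×10^11 m.
Spreading L over a sphere of radius d: S = 1.51×10^26/(4π·2.14×10^11²) = 262.6 W/m².
Effective emission temperature (TOA balance): σT_e⁴ = S(1−α)/4 = 50.35 W/m² → T_e = 172.6 K.
Surface balance with a leaky layer gives σT_s⁴ = σT_e⁴·2/(2−ε), so T_s = T_e·[2/(2−0.622)]^(1/4) = 189.5 K.
The atmosphere warms the surface by 16.85 K.

16.8 K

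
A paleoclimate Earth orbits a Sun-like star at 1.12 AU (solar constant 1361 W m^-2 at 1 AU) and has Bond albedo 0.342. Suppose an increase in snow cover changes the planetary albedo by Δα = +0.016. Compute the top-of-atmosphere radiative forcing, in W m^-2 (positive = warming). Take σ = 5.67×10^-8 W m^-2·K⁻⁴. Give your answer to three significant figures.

By the inverse-square law, S = 1361/1.12² = 1085 W m^-2.
TOA radiative forcing: ΔF = −S·Δα/4 = −1085·(+0.016)/4 = -4.340 W m^-2.

-4.34 W m^-2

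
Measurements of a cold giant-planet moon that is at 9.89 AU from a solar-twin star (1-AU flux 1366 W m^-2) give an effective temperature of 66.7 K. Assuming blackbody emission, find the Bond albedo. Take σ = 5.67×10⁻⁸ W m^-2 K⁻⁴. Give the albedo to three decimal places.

0.679

Irradiance scales as 1/d², so S = 1366 W m^-2 × (1/9.89)² = 13.97 W m^-2.
From σT⁴ = S(1−α)/4 we invert for α: 1−α = 4σT⁴/S.
σT⁴ = 1.122 W m^-2, so 4σT⁴ = 4.489 W m^-2.
1−α = 4.489/13.97 = 0.3214, so α = 0.6786.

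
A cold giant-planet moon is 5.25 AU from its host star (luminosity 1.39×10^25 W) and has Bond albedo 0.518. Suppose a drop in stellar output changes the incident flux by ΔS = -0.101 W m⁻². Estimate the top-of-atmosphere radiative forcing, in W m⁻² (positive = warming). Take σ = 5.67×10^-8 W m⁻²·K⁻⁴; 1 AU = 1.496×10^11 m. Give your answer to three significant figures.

-0.0122 W m⁻²

d = 5.25 × 1.496×10^11 m = 7.854×10^11 m.
Flux at the orbit: S = L/(4πd²) = 1.39×10^25/(4π·(7.85×10^11)²) = 1.793 W m⁻².
Only a fraction (1−α) is absorbed and it's spread over 4πR², so ΔF = (1−α)ΔS/4 = -0.01217 W m⁻².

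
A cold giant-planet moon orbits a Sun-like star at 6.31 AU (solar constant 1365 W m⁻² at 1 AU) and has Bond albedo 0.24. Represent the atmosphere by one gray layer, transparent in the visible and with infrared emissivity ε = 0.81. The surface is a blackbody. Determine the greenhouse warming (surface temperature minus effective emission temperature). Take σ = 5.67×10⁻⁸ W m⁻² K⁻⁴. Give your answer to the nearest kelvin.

14 K

Flux at the orbit: S = 1365/(6.31)² = 34.28 W m⁻².
Effective emission temperature (TOA balance): σT_e⁴ = S(1−α)/4 = 6.514 W m⁻² → T_e = 103.5 K.
For a single slab of emissivity ε, T_s⁴ = 2T_e⁴/(2−ε); thus T_s = 103.5·(1.681)^(1/4) = 117.9 K.
Greenhouse warming: T_s − T_e = 14.35 K.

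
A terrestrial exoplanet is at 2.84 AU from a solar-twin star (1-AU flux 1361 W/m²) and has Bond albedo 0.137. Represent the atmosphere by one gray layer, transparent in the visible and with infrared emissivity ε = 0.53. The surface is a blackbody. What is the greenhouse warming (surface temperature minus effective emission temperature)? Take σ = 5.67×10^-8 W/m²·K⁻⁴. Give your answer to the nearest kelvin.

Flux at the orbit: S = 1361/(2.84)² = 168.7 W/m².
The planet radiates to space at T_e = [S(1−α)/(4σ)]^(1/4) = 159.2 K.
For a single slab of emissivity ε, T_s⁴ = 2T_e⁴/(2−ε); thus T_s = 159.2·(1.361)^(1/4) = 171.9 K.
Greenhouse warming: T_s − T_e = 12.74 K.

13 kelvin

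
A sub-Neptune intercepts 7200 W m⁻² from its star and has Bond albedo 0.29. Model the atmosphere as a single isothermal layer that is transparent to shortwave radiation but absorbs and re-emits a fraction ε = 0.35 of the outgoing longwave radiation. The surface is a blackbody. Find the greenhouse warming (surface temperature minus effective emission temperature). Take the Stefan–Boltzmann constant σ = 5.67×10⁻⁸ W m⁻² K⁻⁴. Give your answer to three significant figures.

At the top of the atmosphere, σT_e⁴ = S(1−α)/4 = 1278 W m⁻², giving T_e = 387.5 K.
The surface balance (absorbed SW + ε·downward IR = σT_s⁴) with T_a⁴ = T_s⁴/2 reduces to T_s = T_e·[2/(2−ε)]^¼ = 406.6 K.
Greenhouse warming: T_s − T_e = 19.09 K.

19.1 K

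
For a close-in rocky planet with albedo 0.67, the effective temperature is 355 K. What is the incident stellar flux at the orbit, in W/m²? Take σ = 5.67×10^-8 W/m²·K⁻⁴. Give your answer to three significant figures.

Invert the energy balance for S: S = 4σT⁴/(1−α).
σT⁴ = 5.67×10⁻⁸·(355)⁴ = 900.5 W/m².
S = 4·900.5/0.33 = 10920 W/m².

10900 W/m²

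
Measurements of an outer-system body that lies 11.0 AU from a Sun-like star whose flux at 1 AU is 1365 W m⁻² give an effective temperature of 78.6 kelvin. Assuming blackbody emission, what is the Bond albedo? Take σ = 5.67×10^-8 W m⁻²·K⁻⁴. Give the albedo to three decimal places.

By the inverse-square law, S = 1365/11.0² = 11.28 W m⁻².
Rearranging the radiative balance, α = 1 − 4σT⁴/S.
4σT⁴ = 4·5.67×10⁻⁸·(78.6)⁴ = 8.656 W m⁻².
Hence α = 1 − 8.656/11.28 = 0.2327.

0.233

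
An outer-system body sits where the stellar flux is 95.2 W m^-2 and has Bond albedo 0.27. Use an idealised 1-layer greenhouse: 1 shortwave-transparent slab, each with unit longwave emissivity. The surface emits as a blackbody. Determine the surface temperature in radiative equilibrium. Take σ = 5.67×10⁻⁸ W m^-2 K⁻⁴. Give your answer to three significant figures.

157 K

The effective emission temperature is T_e = [S(1−α)/(4σ)]^¼ = 132.3 K.
Layer-by-layer balance gives σT_s⁴ = (N+1)σT_e⁴, so T_s = 2^¼·132.3 = 157.3 K.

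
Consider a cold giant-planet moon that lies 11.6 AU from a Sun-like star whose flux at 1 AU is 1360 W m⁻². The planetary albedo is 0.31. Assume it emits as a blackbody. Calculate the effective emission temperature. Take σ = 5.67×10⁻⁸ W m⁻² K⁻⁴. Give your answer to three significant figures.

74.5 K

By the inverse-square law, S = 1360/11.6² = 10.11 W m⁻².
Absorbed flux (global mean): S(1−α)/4 = 10.11·0.69/4 = 1.743 W m⁻².
Balancing against σT⁴: T = (1.743/5.67×10⁻⁸)^(1/4) = 74.47 K.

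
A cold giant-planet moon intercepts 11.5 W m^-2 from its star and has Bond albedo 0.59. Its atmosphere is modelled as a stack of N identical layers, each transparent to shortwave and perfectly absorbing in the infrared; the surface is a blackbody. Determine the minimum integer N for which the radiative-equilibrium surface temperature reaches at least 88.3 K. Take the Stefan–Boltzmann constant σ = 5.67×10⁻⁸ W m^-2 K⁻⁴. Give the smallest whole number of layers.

Top-of-atmosphere balance: σT_e⁴ = S(1−α)/4 = 1.179 W m^-2 → T_e = 67.52 K.
T_s = (N+1)^(1/4)·T_e ≥ 88.3 K requires N+1 ≥ (T_s/T_e)⁴ = (88.3/67.52)⁴ = 2.924.
The minimum whole number is N = 2.

2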